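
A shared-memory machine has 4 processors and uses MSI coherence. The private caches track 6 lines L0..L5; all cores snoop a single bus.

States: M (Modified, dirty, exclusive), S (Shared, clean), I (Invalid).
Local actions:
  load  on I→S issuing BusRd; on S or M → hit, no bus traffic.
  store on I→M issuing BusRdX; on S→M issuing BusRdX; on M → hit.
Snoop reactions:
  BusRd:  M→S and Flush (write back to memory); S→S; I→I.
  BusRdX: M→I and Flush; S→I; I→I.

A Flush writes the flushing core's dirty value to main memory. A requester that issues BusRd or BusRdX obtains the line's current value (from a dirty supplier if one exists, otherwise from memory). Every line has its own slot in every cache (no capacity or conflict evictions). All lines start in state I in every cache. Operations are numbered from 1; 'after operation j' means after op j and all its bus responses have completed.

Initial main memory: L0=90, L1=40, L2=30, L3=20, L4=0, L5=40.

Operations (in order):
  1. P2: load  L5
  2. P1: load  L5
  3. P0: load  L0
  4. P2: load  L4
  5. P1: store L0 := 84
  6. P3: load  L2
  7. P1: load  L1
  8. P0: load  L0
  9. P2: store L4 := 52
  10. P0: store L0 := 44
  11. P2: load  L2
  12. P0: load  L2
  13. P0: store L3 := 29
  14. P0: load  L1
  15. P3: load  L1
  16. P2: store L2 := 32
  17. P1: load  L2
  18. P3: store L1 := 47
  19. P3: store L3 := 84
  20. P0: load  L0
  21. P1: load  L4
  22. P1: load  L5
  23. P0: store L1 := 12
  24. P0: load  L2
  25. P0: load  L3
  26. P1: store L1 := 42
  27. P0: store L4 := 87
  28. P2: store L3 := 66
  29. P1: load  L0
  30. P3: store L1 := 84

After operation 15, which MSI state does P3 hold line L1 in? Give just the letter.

state = S

step 1: P2: load  L5  ⟶  IISI  (L5)  txn=BusRd  M[L5]=40
step 2: P1: load  L5  ⟶  ISSI  (L5)  txn=BusRd  M[L5]=40
step 3: P0: load  L0  ⟶  SIII  (L0)  txn=BusRd  M[L0]=90
step 4: P2: load  L4  ⟶  IISI  (L4)  txn=BusRd  M[L4]=0
step 5: P1: store L0 := 84  ⟶  IMII  (L0)  txn=BusRdX  M[L0]=90
step 6: P3: load  L2  ⟶  IIIS  (L2)  txn=BusRd  M[L2]=30
step 7: P1: load  L1  ⟶  ISII  (L1)  txn=BusRd  M[L1]=40
step 8: P0: load  L0  ⟶  SSII  (L0)  txn=BusRd+Flush  M[L0]=84
step 9: P2: store L4 := 52  ⟶  IIMI  (L4)  txn=BusRdX  M[L4]=0
step 10: P0: store L0 := 44  ⟶  MIII  (L0)  txn=BusRdX  M[L0]=84
step 11: P2: load  L2  ⟶  IISS  (L2)  txn=BusRd  M[L2]=30
step 12: P0: load  L2  ⟶  SISS  (L2)  txn=BusRd  M[L2]=30
step 13: P0: store L3 := 29  ⟶  MIII  (L3)  txn=BusRdX  M[L3]=20
step 14: P0: load  L1  ⟶  SSII  (L1)  txn=BusRd  M[L1]=40
step 15: P3: load  L1  ⟶  SSIS  (L1)  txn=BusRd  M[L1]=40
step 16: P2: store L2 := 32  ⟶  IIMI  (L2)  txn=BusRdX  M[L2]=30
step 17: P1: load  L2  ⟶  ISSI  (L2)  txn=BusRd+Flush  M[L2]=32
step 18: P3: store L1 := 47  ⟶  IIIM  (L1)  txn=BusRdX  M[L1]=40
step 19: P3: store L3 := 84  ⟶  IIIM  (L3)  txn=BusRdX+Flush  M[L3]=29
step 20: P0: load  L0  ⟶  MIII  (L0)  txn=∅  M[L0]=84
step 21: P1: load  L4  ⟶  ISSI  (L4)  txn=BusRd+Flush  M[L4]=52
step 22: P1: load  L5  ⟶  ISSI  (L5)  txn=∅  M[L5]=40
step 23: P0: store L1 := 12  ⟶  MIII  (L1)  txn=BusRdX+Flush  M[L1]=47
step 24: P0: load  L2  ⟶  SSSI  (L2)  txn=BusRd  M[L2]=32
step 25: P0: load  L3  ⟶  SIIS  (L3)  txn=BusRd+Flush  M[L3]=84
step 26: P1: store L1 := 42  ⟶  IMII  (L1)  txn=BusRdX+Flush  M[L1]=12
step 27: P0: store L4 := 87  ⟶  MIII  (L4)  txn=BusRdX  M[L4]=52
step 28: P2: store L3 := 66  ⟶  IIMI  (L3)  txn=BusRdX  M[L3]=84
step 29: P1: load  L0  ⟶  SSII  (L0)  txn=BusRd+Flush  M[L0]=44
step 30: P3: store L1 := 84  ⟶  IIIM  (L1)  txn=BusRdX+Flush  M[L1]=42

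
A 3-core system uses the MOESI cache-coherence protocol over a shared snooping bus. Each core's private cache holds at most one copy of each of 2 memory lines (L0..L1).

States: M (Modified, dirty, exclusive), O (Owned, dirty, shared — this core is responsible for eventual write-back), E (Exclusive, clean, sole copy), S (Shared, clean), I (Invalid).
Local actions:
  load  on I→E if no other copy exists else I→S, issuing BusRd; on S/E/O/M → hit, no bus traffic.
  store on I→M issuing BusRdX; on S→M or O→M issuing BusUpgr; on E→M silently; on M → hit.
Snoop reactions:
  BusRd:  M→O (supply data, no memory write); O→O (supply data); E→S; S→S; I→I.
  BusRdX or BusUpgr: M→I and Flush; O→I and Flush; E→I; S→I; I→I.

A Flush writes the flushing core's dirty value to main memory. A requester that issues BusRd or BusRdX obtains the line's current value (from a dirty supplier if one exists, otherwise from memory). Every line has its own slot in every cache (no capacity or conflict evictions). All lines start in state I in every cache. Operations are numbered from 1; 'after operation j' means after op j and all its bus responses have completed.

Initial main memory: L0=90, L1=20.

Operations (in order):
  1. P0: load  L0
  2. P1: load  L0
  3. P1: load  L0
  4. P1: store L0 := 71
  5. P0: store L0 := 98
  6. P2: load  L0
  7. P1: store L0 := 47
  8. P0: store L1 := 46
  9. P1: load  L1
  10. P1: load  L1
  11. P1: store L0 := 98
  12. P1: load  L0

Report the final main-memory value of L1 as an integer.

1. P0: load  L0  bus=[BusRd]  L0: P0=E P1=I P2=I  mem[L0]=90
2. P1: load  L0  bus=[BusRd]  L0: P0=S P1=S P2=I  mem[L0]=90
3. P1: load  L0  bus=[-]  L0: P0=S P1=S P2=I  mem[L0]=90
4. P1: store L0 := 71  bus=[BusUpgr]  L0: P0=I P1=M P2=I  mem[L0]=90
5. P0: store L0 := 98  bus=[BusRdX,Flush]  L0: P0=M P1=I P2=I  mem[L0]=71
6. P2: load  L0  bus=[BusRd]  L0: P0=O P1=I P2=S  mem[L0]=71
7. P1: store L0 := 47  bus=[BusRdX,Flush]  L0: P0=I P1=M P2=I  mem[L0]=98
8. P0: store L1 := 46  bus=[BusRdX]  L1: P0=M P1=I P2=I  mem[L1]=20
9. P1: load  L1  bus=[BusRd]  L1: P0=O P1=S P2=I  mem[L1]=20
10. P1: load  L1  bus=[-]  L1: P0=O P1=S P2=I  mem[L1]=20
11. P1: store L0 := 98  bus=[-]  L0: P0=I P1=M P2=I  mem[L0]=98
12. P1: load  L0  bus=[-]  L0: P0=I P1=M P2=I  mem[L0]=98

memory[L1] = 20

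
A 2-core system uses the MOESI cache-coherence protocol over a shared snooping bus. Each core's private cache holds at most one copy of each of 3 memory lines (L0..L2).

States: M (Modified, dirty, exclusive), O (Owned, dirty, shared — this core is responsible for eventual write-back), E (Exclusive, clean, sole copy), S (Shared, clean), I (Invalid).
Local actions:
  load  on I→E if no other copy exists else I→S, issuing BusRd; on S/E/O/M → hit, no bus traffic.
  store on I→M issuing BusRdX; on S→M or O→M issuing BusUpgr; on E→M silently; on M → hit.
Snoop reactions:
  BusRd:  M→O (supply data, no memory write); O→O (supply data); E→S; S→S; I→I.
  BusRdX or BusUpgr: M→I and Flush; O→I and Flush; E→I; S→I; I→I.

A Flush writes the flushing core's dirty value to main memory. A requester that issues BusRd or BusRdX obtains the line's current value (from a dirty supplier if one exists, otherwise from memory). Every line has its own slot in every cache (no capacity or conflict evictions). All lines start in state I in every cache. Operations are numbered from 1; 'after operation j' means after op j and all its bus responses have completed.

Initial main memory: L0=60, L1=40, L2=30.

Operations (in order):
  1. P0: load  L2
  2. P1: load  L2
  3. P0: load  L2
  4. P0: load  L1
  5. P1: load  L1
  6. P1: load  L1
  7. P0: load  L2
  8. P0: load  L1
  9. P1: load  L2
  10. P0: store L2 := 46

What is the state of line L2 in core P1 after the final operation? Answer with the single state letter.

state = I

step 1: P0: load  L2  ⟶  EI  (L2)  txn=BusRd  M[L2]=30
step 2: P1: load  L2  ⟶  SS  (L2)  txn=BusRd  M[L2]=30
step 3: P0: load  L2  ⟶  SS  (L2)  txn=∅  M[L2]=30
step 4: P0: load  L1  ⟶  EI  (L1)  txn=BusRd  M[L1]=40
step 5: P1: load  L1  ⟶  SS  (L1)  txn=BusRd  M[L1]=40
step 6: P1: load  L1  ⟶  SS  (L1)  txn=∅  M[L1]=40
step 7: P0: load  L2  ⟶  SS  (L2)  txn=∅  M[L2]=30
step 8: P0: load  L1  ⟶  SS  (L1)  txn=∅  M[L1]=40
step 9: P1: load  L2  ⟶  SS  (L2)  txn=∅  M[L2]=30
step 10: P0: store L2 := 46  ⟶  MI  (L2)  txn=BusUpgr  M[L2]=30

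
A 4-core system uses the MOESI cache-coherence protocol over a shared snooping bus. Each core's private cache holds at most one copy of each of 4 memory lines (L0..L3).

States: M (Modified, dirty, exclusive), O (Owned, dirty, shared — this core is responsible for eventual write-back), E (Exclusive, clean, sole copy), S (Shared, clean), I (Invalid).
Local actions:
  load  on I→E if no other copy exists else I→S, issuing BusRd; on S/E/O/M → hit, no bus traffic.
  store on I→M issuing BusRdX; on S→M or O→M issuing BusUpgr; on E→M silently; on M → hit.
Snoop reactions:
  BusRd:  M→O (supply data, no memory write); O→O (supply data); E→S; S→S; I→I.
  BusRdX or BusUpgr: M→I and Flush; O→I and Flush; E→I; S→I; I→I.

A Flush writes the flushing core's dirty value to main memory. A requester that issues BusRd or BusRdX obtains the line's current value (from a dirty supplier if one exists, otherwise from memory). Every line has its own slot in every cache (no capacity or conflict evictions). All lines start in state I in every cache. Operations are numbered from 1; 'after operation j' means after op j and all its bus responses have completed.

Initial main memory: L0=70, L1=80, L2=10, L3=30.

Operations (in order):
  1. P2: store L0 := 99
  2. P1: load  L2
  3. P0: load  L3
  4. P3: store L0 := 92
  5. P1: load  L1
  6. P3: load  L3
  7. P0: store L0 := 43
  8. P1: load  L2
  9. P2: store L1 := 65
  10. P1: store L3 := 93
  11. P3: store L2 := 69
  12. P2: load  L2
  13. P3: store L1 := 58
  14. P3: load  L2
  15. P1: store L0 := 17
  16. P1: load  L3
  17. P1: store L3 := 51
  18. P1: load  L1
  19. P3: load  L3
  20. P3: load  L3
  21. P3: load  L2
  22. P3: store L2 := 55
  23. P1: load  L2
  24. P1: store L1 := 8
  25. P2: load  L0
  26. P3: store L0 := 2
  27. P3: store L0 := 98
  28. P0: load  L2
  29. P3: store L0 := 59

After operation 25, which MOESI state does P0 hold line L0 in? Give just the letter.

[1] P2: store L0 := 99 | P0:I, P1:I, P2:M(99), P3:I | bus: BusRdX
[2] P1: load  L2 | P0:I, P1:E(10), P2:I, P3:I | bus: BusRd
[3] P0: load  L3 | P0:E(30), P1:I, P2:I, P3:I | bus: BusRd
[4] P3: store L0 := 92 | P0:I, P1:I, P2:I, P3:M(92) | bus: BusRdX,Flush
[5] P1: load  L1 | P0:I, P1:E(80), P2:I, P3:I | bus: BusRd
[6] P3: load  L3 | P0:S(30), P1:I, P2:I, P3:S(30) | bus: BusRd
[7] P0: store L0 := 43 | P0:M(43), P1:I, P2:I, P3:I | bus: BusRdX,Flush
[8] P1: load  L2 | P0:I, P1:E(10), P2:I, P3:I | bus: none
[9] P2: store L1 := 65 | P0:I, P1:I, P2:M(65), P3:I | bus: BusRdX
[10] P1: store L3 := 93 | P0:I, P1:M(93), P2:I, P3:I | bus: BusRdX
[11] P3: store L2 := 69 | P0:I, P1:I, P2:I, P3:M(69) | bus: BusRdX
[12] P2: load  L2 | P0:I, P1:I, P2:S(69), P3:O(69) | bus: BusRd
[13] P3: store L1 := 58 | P0:I, P1:I, P2:I, P3:M(58) | bus: BusRdX,Flush
[14] P3: load  L2 | P0:I, P1:I, P2:S(69), P3:O(69) | bus: none
[15] P1: store L0 := 17 | P0:I, P1:M(17), P2:I, P3:I | bus: BusRdX,Flush
[16] P1: load  L3 | P0:I, P1:M(93), P2:I, P3:I | bus: none
[17] P1: store L3 := 51 | P0:I, P1:M(51), P2:I, P3:I | bus: none
[18] P1: load  L1 | P0:I, P1:S(58), P2:I, P3:O(58) | bus: BusRd
[19] P3: load  L3 | P0:I, P1:O(51), P2:I, P3:S(51) | bus: BusRd
[20] P3: load  L3 | P0:I, P1:O(51), P2:I, P3:S(51) | bus: none
[21] P3: load  L2 | P0:I, P1:I, P2:S(69), P3:O(69) | bus: none
[22] P3: store L2 := 55 | P0:I, P1:I, P2:I, P3:M(55) | bus: BusUpgr
[23] P1: load  L2 | P0:I, P1:S(55), P2:I, P3:O(55) | bus: BusRd
[24] P1: store L1 := 8 | P0:I, P1:M(8), P2:I, P3:I | bus: BusUpgr,Flush
[25] P2: load  L0 | P0:I, P1:O(17), P2:S(17), P3:I | bus: BusRd
[26] P3: store L0 := 2 | P0:I, P1:I, P2:I, P3:M(2) | bus: BusRdX,Flush
[27] P3: store L0 := 98 | P0:I, P1:I, P2:I, P3:M(98) | bus: none
[28] P0: load  L2 | P0:S(55), P1:S(55), P2:I, P3:O(55) | bus: BusRd
[29] P3: store L0 := 59 | P0:I, P1:I, P2:I, P3:M(59) | bus: none

state = I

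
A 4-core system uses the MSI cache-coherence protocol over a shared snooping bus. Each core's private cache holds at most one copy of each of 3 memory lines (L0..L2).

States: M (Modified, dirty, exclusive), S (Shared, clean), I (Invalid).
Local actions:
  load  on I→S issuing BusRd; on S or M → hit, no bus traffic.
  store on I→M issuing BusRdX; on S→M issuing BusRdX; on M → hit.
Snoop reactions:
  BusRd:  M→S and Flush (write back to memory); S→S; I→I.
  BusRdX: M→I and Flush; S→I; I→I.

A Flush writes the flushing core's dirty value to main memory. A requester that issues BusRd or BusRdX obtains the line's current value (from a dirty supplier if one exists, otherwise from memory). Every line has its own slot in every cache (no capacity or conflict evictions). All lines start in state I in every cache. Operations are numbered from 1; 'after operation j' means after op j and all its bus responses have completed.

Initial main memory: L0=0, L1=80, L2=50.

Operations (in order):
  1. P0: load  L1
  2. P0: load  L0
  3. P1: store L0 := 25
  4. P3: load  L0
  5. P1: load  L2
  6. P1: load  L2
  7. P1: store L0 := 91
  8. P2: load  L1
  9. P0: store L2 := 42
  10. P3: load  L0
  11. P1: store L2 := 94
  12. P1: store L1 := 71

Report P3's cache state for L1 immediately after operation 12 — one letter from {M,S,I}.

step 1: P0: load  L1  ⟶  SIII  (L1)  txn=BusRd  M[L1]=80
step 2: P0: load  L0  ⟶  SIII  (L0)  txn=BusRd  M[L0]=0
step 3: P1: store L0 := 25  ⟶  IMII  (L0)  txn=BusRdX  M[L0]=0
step 4: P3: load  L0  ⟶  ISIS  (L0)  txn=BusRd+Flush  M[L0]=25
step 5: P1: load  L2  ⟶  ISII  (L2)  txn=BusRd  M[L2]=50
step 6: P1: load  L2  ⟶  ISII  (L2)  txn=∅  M[L2]=50
step 7: P1: store L0 := 91  ⟶  IMII  (L0)  txn=BusRdX  M[L0]=25
step 8: P2: load  L1  ⟶  SISI  (L1)  txn=BusRd  M[L1]=80
step 9: P0: store L2 := 42  ⟶  MIII  (L2)  txn=BusRdX  M[L2]=50
step 10: P3: load  L0  ⟶  ISIS  (L0)  txn=BusRd+Flush  M[L0]=91
step 11: P1: store L2 := 94  ⟶  IMII  (L2)  txn=BusRdX+Flush  M[L2]=42
step 12: P1: store L1 := 71  ⟶  IMII  (L1)  txn=BusRdX  M[L1]=80

state = I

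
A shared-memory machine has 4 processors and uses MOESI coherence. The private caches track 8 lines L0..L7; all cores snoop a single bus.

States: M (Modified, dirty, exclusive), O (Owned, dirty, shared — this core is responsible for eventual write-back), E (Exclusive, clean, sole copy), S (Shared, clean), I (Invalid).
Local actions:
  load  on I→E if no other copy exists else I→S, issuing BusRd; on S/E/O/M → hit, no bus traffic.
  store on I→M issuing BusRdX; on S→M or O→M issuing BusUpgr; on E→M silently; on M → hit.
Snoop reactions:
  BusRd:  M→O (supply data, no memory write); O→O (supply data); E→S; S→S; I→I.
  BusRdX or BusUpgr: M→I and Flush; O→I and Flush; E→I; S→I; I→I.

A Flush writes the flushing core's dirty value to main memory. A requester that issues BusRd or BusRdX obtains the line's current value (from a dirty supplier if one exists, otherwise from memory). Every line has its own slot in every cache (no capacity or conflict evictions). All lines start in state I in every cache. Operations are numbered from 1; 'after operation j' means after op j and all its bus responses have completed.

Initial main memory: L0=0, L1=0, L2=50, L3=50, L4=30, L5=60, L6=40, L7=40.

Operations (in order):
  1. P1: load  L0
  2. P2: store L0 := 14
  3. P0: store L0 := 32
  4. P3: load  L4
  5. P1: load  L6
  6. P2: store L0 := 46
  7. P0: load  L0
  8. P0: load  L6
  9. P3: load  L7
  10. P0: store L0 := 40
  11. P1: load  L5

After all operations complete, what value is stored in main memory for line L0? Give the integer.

memory[L0] = 46

  op1 P1: load  L0 → I/E/I/I on L0; bus BusRd; mem=0
  op2 P2: store L0 := 14 → I/I/M/I on L0; bus BusRdX; mem=0
  op3 P0: store L0 := 32 → M/I/I/I on L0; bus BusRdX Flush; mem=14
  op4 P3: load  L4 → I/I/I/E on L4; bus BusRd; mem=30
  op5 P1: load  L6 → I/E/I/I on L6; bus BusRd; mem=40
  op6 P2: store L0 := 46 → I/I/M/I on L0; bus BusRdX Flush; mem=32
  op7 P0: load  L0 → S/I/O/I on L0; bus BusRd; mem=32
  op8 P0: load  L6 → S/S/I/I on L6; bus BusRd; mem=40
  op9 P3: load  L7 → I/I/I/E on L7; bus BusRd; mem=40
  op10 P0: store L0 := 40 → M/I/I/I on L0; bus BusUpgr Flush; mem=46
  op11 P1: load  L5 → I/E/I/I on L5; bus BusRd; mem=60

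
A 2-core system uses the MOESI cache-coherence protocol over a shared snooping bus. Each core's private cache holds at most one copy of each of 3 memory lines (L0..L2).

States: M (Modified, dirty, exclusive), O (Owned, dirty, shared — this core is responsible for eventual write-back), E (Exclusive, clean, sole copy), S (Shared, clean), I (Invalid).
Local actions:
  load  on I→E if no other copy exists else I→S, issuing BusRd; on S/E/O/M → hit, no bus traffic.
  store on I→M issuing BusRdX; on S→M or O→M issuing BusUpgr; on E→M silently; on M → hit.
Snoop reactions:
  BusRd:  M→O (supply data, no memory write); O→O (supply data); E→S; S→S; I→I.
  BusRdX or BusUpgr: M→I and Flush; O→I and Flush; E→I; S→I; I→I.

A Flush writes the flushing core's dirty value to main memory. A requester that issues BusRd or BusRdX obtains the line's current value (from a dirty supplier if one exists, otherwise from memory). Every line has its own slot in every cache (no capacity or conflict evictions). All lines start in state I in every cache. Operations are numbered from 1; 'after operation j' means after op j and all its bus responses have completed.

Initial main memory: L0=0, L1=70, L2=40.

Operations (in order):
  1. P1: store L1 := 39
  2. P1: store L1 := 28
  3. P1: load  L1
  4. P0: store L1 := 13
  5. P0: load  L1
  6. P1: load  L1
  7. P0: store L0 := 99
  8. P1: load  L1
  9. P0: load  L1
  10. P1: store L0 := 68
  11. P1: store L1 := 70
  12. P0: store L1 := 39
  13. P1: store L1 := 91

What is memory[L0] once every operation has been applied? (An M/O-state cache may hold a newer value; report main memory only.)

  op1 P1: store L1 := 39 → I/M on L1; bus BusRdX; mem=70
  op2 P1: store L1 := 28 → I/M on L1; bus (none); mem=70
  op3 P1: load  L1 → I/M on L1; bus (none); mem=70
  op4 P0: store L1 := 13 → M/I on L1; bus BusRdX Flush; mem=28
  op5 P0: load  L1 → M/I on L1; bus (none); mem=28
  op6 P1: load  L1 → O/S on L1; bus BusRd; mem=28
  op7 P0: store L0 := 99 → M/I on L0; bus BusRdX; mem=0
  op8 P1: load  L1 → O/S on L1; bus (none); mem=28
  op9 P0: load  L1 → O/S on L1; bus (none); mem=28
  op10 P1: store L0 := 68 → I/M on L0; bus BusRdX Flush; mem=99
  op11 P1: store L1 := 70 → I/M on L1; bus BusUpgr Flush; mem=13
  op12 P0: store L1 := 39 → M/I on L1; bus BusRdX Flush; mem=70
  op13 P1: store L1 := 91 → I/M on L1; bus BusRdX Flush; mem=39

memory[L0] = 99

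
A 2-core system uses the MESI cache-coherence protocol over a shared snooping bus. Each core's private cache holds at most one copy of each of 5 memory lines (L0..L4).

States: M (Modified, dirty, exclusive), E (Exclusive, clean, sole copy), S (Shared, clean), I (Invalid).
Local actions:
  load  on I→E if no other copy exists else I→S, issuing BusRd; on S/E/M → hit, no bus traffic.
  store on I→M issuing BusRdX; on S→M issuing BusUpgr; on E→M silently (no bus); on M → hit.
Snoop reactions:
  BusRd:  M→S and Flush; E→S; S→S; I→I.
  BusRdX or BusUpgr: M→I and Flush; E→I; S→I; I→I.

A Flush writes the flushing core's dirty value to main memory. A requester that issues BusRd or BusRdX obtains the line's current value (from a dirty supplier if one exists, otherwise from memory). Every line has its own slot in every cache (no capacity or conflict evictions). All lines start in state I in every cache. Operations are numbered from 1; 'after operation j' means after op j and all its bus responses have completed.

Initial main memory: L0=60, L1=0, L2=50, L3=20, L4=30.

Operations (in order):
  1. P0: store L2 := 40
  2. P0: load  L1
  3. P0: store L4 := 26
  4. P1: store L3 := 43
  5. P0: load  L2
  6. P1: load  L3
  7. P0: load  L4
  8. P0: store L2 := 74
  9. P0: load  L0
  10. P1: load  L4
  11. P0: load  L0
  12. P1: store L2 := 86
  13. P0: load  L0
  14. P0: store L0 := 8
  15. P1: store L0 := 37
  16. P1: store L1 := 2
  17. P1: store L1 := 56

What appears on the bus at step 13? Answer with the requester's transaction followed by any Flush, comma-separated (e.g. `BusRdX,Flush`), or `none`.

1. P0: store L2 := 40  bus=[BusRdX]  L2: P0=M P1=I  mem[L2]=50
2. P0: load  L1  bus=[BusRd]  L1: P0=E P1=I  mem[L1]=0
3. P0: store L4 := 26  bus=[BusRdX]  L4: P0=M P1=I  mem[L4]=30
4. P1: store L3 := 43  bus=[BusRdX]  L3: P0=I P1=M  mem[L3]=20
5. P0: load  L2  bus=[-]  L2: P0=M P1=I  mem[L2]=50
6. P1: load  L3  bus=[-]  L3: P0=I P1=M  mem[L3]=20
7. P0: load  L4  bus=[-]  L4: P0=M P1=I  mem[L4]=30
8. P0: store L2 := 74  bus=[-]  L2: P0=M P1=I  mem[L2]=50
9. P0: load  L0  bus=[BusRd]  L0: P0=E P1=I  mem[L0]=60
10. P1: load  L4  bus=[BusRd,Flush]  L4: P0=S P1=S  mem[L4]=26
11. P0: load  L0  bus=[-]  L0: P0=E P1=I  mem[L0]=60
12. P1: store L2 := 86  bus=[BusRdX,Flush]  L2: P0=I P1=M  mem[L2]=74
13. P0: load  L0  bus=[-]  L0: P0=E P1=I  mem[L0]=60
14. P0: store L0 := 8  bus=[-]  L0: P0=M P1=I  mem[L0]=60
15. P1: store L0 := 37  bus=[BusRdX,Flush]  L0: P0=I P1=M  mem[L0]=8
16. P1: store L1 := 2  bus=[BusRdX]  L1: P0=I P1=M  mem[L1]=0
17. P1: store L1 := 56  bus=[-]  L1: P0=I P1=M  mem[L1]=0

bus = none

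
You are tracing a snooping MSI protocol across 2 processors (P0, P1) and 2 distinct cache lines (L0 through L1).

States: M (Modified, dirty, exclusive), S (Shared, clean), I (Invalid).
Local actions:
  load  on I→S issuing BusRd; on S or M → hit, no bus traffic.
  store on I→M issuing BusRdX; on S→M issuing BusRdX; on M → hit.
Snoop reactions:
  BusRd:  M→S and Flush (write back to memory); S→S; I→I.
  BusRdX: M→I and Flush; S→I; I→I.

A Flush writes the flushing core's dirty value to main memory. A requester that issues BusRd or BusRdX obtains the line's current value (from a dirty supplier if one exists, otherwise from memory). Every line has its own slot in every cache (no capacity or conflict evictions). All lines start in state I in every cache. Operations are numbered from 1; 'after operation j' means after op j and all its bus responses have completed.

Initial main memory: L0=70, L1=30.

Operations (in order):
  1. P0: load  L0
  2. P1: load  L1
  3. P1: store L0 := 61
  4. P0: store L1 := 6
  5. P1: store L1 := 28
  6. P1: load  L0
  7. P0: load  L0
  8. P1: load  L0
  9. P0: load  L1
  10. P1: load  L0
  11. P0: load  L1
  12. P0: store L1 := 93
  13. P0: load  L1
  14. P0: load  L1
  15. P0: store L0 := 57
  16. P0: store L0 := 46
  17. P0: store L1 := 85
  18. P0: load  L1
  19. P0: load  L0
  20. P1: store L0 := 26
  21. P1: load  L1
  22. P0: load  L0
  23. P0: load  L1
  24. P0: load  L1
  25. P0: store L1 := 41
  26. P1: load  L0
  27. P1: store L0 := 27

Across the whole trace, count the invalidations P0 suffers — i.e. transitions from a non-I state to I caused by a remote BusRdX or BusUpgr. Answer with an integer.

invalidations = 4

[1] P0: load  L0 | P0:S(70), P1:I | bus: BusRd
[2] P1: load  L1 | P0:I, P1:S(30) | bus: BusRd
[3] P1: store L0 := 61 | P0:I, P1:M(61) | bus: BusRdX
[4] P0: store L1 := 6 | P0:M(6), P1:I | bus: BusRdX
[5] P1: store L1 := 28 | P0:I, P1:M(28) | bus: BusRdX,Flush
[6] P1: load  L0 | P0:I, P1:M(61) | bus: none
[7] P0: load  L0 | P0:S(61), P1:S(61) | bus: BusRd,Flush
[8] P1: load  L0 | P0:S(61), P1:S(61) | bus: none
[9] P0: load  L1 | P0:S(28), P1:S(28) | bus: BusRd,Flush
[10] P1: load  L0 | P0:S(61), P1:S(61) | bus: none
[11] P0: load  L1 | P0:S(28), P1:S(28) | bus: none
[12] P0: store L1 := 93 | P0:M(93), P1:I | bus: BusRdX
[13] P0: load  L1 | P0:M(93), P1:I | bus: none
[14] P0: load  L1 | P0:M(93), P1:I | bus: none
[15] P0: store L0 := 57 | P0:M(57), P1:I | bus: BusRdX
[16] P0: store L0 := 46 | P0:M(46), P1:I | bus: none
[17] P0: store L1 := 85 | P0:M(85), P1:I | bus: none
[18] P0: load  L1 | P0:M(85), P1:I | bus: none
[19] P0: load  L0 | P0:M(46), P1:I | bus: none
[20] P1: store L0 := 26 | P0:I, P1:M(26) | bus: BusRdX,Flush
[21] P1: load  L1 | P0:S(85), P1:S(85) | bus: BusRd,Flush
[22] P0: load  L0 | P0:S(26), P1:S(26) | bus: BusRd,Flush
[23] P0: load  L1 | P0:S(85), P1:S(85) | bus: none
[24] P0: load  L1 | P0:S(85), P1:S(85) | bus: none
[25] P0: store L1 := 41 | P0:M(41), P1:I | bus: BusRdX
[26] P1: load  L0 | P0:S(26), P1:S(26) | bus: none
[27] P1: store L0 := 27 | P0:I, P1:M(27) | bus: BusRdX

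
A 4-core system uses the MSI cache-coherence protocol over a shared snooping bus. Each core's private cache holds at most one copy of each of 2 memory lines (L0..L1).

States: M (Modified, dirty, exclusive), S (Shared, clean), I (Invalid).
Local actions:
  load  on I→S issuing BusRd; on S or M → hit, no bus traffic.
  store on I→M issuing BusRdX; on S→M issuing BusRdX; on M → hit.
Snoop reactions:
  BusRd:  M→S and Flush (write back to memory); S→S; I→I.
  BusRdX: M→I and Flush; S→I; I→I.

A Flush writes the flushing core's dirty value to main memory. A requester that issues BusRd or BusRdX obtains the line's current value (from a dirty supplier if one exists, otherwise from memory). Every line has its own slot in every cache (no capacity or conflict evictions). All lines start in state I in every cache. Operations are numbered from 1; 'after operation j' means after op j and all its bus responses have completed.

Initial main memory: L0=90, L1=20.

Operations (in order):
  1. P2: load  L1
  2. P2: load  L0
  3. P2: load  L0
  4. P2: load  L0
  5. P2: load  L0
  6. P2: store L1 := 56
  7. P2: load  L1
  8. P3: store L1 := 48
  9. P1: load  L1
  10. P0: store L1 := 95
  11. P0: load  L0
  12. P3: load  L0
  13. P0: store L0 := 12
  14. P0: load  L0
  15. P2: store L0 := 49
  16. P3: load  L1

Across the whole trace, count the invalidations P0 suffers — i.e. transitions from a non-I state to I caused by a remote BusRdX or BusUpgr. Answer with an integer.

[1] P2: load  L1 | P0:I, P1:I, P2:S(20), P3:I | bus: BusRd
[2] P2: load  L0 | P0:I, P1:I, P2:S(90), P3:I | bus: BusRd
[3] P2: load  L0 | P0:I, P1:I, P2:S(90), P3:I | bus: none
[4] P2: load  L0 | P0:I, P1:I, P2:S(90), P3:I | bus: none
[5] P2: load  L0 | P0:I, P1:I, P2:S(90), P3:I | bus: none
[6] P2: store L1 := 56 | P0:I, P1:I, P2:M(56), P3:I | bus: BusRdX
[7] P2: load  L1 | P0:I, P1:I, P2:M(56), P3:I | bus: none
[8] P3: store L1 := 48 | P0:I, P1:I, P2:I, P3:M(48) | bus: BusRdX,Flush
[9] P1: load  L1 | P0:I, P1:S(48), P2:I, P3:S(48) | bus: BusRd,Flush
[10] P0: store L1 := 95 | P0:M(95), P1:I, P2:I, P3:I | bus: BusRdX
[11] P0: load  L0 | P0:S(90), P1:I, P2:S(90), P3:I | bus: BusRd
[12] P3: load  L0 | P0:S(90), P1:I, P2:S(90), P3:S(90) | bus: BusRd
[13] P0: store L0 := 12 | P0:M(12), P1:I, P2:I, P3:I | bus: BusRdX
[14] P0: load  L0 | P0:M(12), P1:I, P2:I, P3:I | bus: none
[15] P2: store L0 := 49 | P0:I, P1:I, P2:M(49), P3:I | bus: BusRdX,Flush
[16] P3: load  L1 | P0:S(95), P1:I, P2:I, P3:S(95) | bus: BusRd,Flush

invalidations = 1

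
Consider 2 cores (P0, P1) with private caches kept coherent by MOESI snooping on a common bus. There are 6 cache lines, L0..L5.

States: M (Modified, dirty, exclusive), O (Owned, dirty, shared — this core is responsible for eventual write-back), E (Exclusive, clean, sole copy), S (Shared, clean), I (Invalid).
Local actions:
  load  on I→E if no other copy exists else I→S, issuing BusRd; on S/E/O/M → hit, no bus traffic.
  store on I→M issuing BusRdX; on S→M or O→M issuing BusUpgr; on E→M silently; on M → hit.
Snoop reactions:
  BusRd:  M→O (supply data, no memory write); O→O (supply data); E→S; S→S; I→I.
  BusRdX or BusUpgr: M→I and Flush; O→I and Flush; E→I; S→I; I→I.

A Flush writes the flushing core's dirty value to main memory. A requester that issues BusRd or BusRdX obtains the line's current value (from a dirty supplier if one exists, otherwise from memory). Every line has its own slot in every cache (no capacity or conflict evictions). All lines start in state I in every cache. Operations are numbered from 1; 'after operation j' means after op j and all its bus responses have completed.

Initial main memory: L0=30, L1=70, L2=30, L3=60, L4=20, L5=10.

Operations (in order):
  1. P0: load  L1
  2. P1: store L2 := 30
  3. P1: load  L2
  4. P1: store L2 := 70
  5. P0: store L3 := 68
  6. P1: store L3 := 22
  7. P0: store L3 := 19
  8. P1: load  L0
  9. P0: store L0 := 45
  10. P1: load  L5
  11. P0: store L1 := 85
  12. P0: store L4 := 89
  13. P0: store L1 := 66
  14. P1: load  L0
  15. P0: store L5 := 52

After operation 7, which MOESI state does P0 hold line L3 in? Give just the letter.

step 1: P0: load  L1  ⟶  EI  (L1)  txn=BusRd  M[L1]=70
step 2: P1: store L2 := 30  ⟶  IM  (L2)  txn=BusRdX  M[L2]=30
step 3: P1: load  L2  ⟶  IM  (L2)  txn=∅  M[L2]=30
step 4: P1: store L2 := 70  ⟶  IM  (L2)  txn=∅  M[L2]=30
step 5: P0: store L3 := 68  ⟶  MI  (L3)  txn=BusRdX  M[L3]=60
step 6: P1: store L3 := 22  ⟶  IM  (L3)  txn=BusRdX+Flush  M[L3]=68
step 7: P0: store L3 := 19  ⟶  MI  (L3)  txn=BusRdX+Flush  M[L3]=22
step 8: P1: load  L0  ⟶  IE  (L0)  txn=BusRd  M[L0]=30
step 9: P0: store L0 := 45  ⟶  MI  (L0)  txn=BusRdX  M[L0]=30
step 10: P1: load  L5  ⟶  IE  (L5)  txn=BusRd  M[L5]=10
step 11: P0: store L1 := 85  ⟶  MI  (L1)  txn=∅  M[L1]=70
step 12: P0: store L4 := 89  ⟶  MI  (L4)  txn=BusRdX  M[L4]=20
step 13: P0: store L1 := 66  ⟶  MI  (L1)  txn=∅  M[L1]=70
step 14: P1: load  L0  ⟶  OS  (L0)  txn=BusRd  M[L0]=30
step 15: P0: store L5 := 52  ⟶  MI  (L5)  txn=BusRdX  M[L5]=10

state = M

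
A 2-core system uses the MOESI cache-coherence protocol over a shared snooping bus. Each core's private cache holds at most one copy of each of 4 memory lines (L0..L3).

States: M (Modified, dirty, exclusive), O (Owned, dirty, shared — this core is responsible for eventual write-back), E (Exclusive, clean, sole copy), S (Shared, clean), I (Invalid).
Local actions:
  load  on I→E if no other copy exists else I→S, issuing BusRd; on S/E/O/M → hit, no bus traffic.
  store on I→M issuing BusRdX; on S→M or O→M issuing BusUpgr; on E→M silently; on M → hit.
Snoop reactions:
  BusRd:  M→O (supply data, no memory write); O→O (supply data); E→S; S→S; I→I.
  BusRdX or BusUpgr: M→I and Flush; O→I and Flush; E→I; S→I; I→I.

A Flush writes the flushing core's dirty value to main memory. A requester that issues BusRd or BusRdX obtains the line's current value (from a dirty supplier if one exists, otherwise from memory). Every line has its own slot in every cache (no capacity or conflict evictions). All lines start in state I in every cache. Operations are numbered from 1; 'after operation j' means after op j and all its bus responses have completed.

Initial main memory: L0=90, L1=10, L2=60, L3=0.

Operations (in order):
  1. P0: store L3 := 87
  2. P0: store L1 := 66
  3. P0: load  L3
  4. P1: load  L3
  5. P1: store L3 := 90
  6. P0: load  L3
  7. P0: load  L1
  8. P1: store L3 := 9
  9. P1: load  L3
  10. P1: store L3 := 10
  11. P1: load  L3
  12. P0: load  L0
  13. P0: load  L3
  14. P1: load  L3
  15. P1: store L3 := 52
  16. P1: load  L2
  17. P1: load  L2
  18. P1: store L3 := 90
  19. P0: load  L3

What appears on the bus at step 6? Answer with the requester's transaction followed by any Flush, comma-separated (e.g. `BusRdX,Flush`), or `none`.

[1] P0: store L3 := 87 | P0:M(87), P1:I | bus: BusRdX
[2] P0: store L1 := 66 | P0:M(66), P1:I | bus: BusRdX
[3] P0: load  L3 | P0:M(87), P1:I | bus: none
[4] P1: load  L3 | P0:O(87), P1:S(87) | bus: BusRd
[5] P1: store L3 := 90 | P0:I, P1:M(90) | bus: BusUpgr,Flush
[6] P0: load  L3 | P0:S(90), P1:O(90) | bus: BusRd
[7] P0: load  L1 | P0:M(66), P1:I | bus: none
[8] P1: store L3 := 9 | P0:I, P1:M(9) | bus: BusUpgr
[9] P1: load  L3 | P0:I, P1:M(9) | bus: none
[10] P1: store L3 := 10 | P0:I, P1:M(10) | bus: none
[11] P1: load  L3 | P0:I, P1:M(10) | bus: none
[12] P0: load  L0 | P0:E(90), P1:I | bus: BusRd
[13] P0: load  L3 | P0:S(10), P1:O(10) | bus: BusRd
[14] P1: load  L3 | P0:S(10), P1:O(10) | bus: none
[15] P1: store L3 := 52 | P0:I, P1:M(52) | bus: BusUpgr
[16] P1: load  L2 | P0:I, P1:E(60) | bus: BusRd
[17] P1: load  L2 | P0:I, P1:E(60) | bus: none
[18] P1: store L3 := 90 | P0:I, P1:M(90) | bus: none
[19] P0: load  L3 | P0:S(90), P1:O(90) | bus: BusRd

bus = BusRd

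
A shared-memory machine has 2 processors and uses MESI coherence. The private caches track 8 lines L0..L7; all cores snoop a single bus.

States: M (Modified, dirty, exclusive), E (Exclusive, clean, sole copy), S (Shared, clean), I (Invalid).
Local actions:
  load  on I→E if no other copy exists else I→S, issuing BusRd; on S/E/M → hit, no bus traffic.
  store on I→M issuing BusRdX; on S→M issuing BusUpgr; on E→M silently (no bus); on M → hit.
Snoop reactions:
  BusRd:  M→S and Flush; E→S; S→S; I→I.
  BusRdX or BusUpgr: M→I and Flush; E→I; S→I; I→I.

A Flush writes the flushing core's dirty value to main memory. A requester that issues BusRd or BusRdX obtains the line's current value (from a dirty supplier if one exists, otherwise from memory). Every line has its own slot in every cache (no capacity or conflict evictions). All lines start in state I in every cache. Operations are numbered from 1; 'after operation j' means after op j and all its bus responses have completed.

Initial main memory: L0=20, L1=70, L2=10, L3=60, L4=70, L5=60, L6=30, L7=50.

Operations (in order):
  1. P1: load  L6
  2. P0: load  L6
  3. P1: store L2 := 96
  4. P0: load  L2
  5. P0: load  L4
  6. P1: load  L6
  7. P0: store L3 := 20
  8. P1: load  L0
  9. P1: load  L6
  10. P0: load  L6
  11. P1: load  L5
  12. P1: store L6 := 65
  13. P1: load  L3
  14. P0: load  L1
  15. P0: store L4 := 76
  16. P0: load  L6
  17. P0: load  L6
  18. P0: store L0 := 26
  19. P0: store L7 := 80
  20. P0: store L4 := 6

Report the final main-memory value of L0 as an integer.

1. P1: load  L6  bus=[BusRd]  L6: P0=I P1=E  mem[L6]=30
2. P0: load  L6  bus=[BusRd]  L6: P0=S P1=S  mem[L6]=30
3. P1: store L2 := 96  bus=[BusRdX]  L2: P0=I P1=M  mem[L2]=10
4. P0: load  L2  bus=[BusRd,Flush]  L2: P0=S P1=S  mem[L2]=96
5. P0: load  L4  bus=[BusRd]  L4: P0=E P1=I  mem[L4]=70
6. P1: load  L6  bus=[-]  L6: P0=S P1=S  mem[L6]=30
7. P0: store L3 := 20  bus=[BusRdX]  L3: P0=M P1=I  mem[L3]=60
8. P1: load  L0  bus=[BusRd]  L0: P0=I P1=E  mem[L0]=20
9. P1: load  L6  bus=[-]  L6: P0=S P1=S  mem[L6]=30
10. P0: load  L6  bus=[-]  L6: P0=S P1=S  mem[L6]=30
11. P1: load  L5  bus=[BusRd]  L5: P0=I P1=E  mem[L5]=60
12. P1: store L6 := 65  bus=[BusUpgr]  L6: P0=I P1=M  mem[L6]=30
13. P1: load  L3  bus=[BusRd,Flush]  L3: P0=S P1=S  mem[L3]=20
14. P0: load  L1  bus=[BusRd]  L1: P0=E P1=I  mem[L1]=70
15. P0: store L4 := 76  bus=[-]  L4: P0=M P1=I  mem[L4]=70
16. P0: load  L6  bus=[BusRd,Flush]  L6: P0=S P1=S  mem[L6]=65
17. P0: load  L6  bus=[-]  L6: P0=S P1=S  mem[L6]=65
18. P0: store L0 := 26  bus=[BusRdX]  L0: P0=M P1=I  mem[L0]=20
19. P0: store L7 := 80  bus=[BusRdX]  L7: P0=M P1=I  mem[L7]=50
20. P0: store L4 := 6  bus=[-]  L4: P0=M P1=I  mem[L4]=70

memory[L0] = 20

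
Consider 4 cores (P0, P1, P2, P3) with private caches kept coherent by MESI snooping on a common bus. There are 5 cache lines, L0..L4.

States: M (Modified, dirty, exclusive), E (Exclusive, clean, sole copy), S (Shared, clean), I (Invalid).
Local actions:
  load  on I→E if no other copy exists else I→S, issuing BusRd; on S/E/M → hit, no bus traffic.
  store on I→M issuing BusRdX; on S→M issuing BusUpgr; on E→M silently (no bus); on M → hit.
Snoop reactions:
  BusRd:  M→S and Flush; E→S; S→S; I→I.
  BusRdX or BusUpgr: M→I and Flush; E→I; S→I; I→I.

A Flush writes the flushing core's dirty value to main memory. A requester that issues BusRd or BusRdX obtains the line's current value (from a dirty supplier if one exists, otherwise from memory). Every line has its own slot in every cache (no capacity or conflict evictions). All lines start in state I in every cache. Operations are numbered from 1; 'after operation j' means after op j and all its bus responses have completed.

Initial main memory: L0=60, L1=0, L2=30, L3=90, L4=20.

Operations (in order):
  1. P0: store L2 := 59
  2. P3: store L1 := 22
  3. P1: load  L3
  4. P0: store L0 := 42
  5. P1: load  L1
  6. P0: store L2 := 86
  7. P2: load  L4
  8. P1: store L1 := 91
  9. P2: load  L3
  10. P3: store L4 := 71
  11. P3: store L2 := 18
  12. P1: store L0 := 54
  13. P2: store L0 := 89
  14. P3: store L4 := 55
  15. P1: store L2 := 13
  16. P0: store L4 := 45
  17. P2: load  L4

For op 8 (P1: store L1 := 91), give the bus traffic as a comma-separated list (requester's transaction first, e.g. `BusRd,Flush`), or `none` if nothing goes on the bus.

bus = BusUpgr

[1] P0: store L2 := 59 | P0:M(59), P1:I, P2:I, P3:I | bus: BusRdX
[2] P3: store L1 := 22 | P0:I, P1:I, P2:I, P3:M(22) | bus: BusRdX
[3] P1: load  L3 | P0:I, P1:E(90), P2:I, P3:I | bus: BusRd
[4] P0: store L0 := 42 | P0:M(42), P1:I, P2:I, P3:I | bus: BusRdX
[5] P1: load  L1 | P0:I, P1:S(22), P2:I, P3:S(22) | bus: BusRd,Flush
[6] P0: store L2 := 86 | P0:M(86), P1:I, P2:I, P3:I | bus: none
[7] P2: load  L4 | P0:I, P1:I, P2:E(20), P3:I | bus: BusRd
[8] P1: store L1 := 91 | P0:I, P1:M(91), P2:I, P3:I | bus: BusUpgr
[9] P2: load  L3 | P0:I, P1:S(90), P2:S(90), P3:I | bus: BusRd
[10] P3: store L4 := 71 | P0:I, P1:I, P2:I, P3:M(71) | bus: BusRdX
[11] P3: store L2 := 18 | P0:I, P1:I, P2:I, P3:M(18) | bus: BusRdX,Flush
[12] P1: store L0 := 54 | P0:I, P1:M(54), P2:I, P3:I | bus: BusRdX,Flush
[13] P2: store L0 := 89 | P0:I, P1:I, P2:M(89), P3:I | bus: BusRdX,Flush
[14] P3: store L4 := 55 | P0:I, P1:I, P2:I, P3:M(55) | bus: none
[15] P1: store L2 := 13 | P0:I, P1:M(13), P2:I, P3:I | bus: BusRdX,Flush
[16] P0: store L4 := 45 | P0:M(45), P1:I, P2:I, P3:I | bus: BusRdX,Flush
[17] P2: load  L4 | P0:S(45), P1:I, P2:S(45), P3:I | bus: BusRd,Flush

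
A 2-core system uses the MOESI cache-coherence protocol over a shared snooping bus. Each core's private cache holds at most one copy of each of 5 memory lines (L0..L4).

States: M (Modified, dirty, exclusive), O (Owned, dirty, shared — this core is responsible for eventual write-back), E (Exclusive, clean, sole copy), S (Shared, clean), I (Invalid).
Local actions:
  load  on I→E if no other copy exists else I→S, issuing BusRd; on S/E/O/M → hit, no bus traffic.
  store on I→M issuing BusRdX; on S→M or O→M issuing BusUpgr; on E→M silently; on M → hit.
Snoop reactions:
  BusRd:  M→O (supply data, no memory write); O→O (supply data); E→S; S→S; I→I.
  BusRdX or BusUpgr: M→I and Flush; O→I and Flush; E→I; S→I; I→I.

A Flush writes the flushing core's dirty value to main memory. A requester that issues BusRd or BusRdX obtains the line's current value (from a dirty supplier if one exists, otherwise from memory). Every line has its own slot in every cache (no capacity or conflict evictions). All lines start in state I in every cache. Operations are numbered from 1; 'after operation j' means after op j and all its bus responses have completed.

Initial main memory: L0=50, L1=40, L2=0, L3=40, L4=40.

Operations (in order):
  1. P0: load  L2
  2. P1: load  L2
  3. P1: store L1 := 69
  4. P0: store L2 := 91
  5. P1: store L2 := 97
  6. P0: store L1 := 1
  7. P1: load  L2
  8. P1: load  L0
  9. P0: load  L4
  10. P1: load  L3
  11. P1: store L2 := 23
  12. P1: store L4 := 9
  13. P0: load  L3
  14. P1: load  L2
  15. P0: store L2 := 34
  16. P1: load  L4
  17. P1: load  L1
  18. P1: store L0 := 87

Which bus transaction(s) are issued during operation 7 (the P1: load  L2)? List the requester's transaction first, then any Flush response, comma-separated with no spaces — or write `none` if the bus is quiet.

step 1: P0: load  L2  ⟶  EI  (L2)  txn=BusRd  M[L2]=0
step 2: P1: load  L2  ⟶  SS  (L2)  txn=BusRd  M[L2]=0
step 3: P1: store L1 := 69  ⟶  IM  (L1)  txn=BusRdX  M[L1]=40
step 4: P0: store L2 := 91  ⟶  MI  (L2)  txn=BusUpgr  M[L2]=0
step 5: P1: store L2 := 97  ⟶  IM  (L2)  txn=BusRdX+Flush  M[L2]=91
step 6: P0: store L1 := 1  ⟶  MI  (L1)  txn=BusRdX+Flush  M[L1]=69
step 7: P1: load  L2  ⟶  IM  (L2)  txn=∅  M[L2]=91
step 8: P1: load  L0  ⟶  IE  (L0)  txn=BusRd  M[L0]=50
step 9: P0: load  L4  ⟶  EI  (L4)  txn=BusRd  M[L4]=40
step 10: P1: load  L3  ⟶  IE  (L3)  txn=BusRd  M[L3]=40
step 11: P1: store L2 := 23  ⟶  IM  (L2)  txn=∅  M[L2]=91
step 12: P1: store L4 := 9  ⟶  IM  (L4)  txn=BusRdX  M[L4]=40
step 13: P0: load  L3  ⟶  SS  (L3)  txn=BusRd  M[L3]=40
step 14: P1: load  L2  ⟶  IM  (L2)  txn=∅  M[L2]=91
step 15: P0: store L2 := 34  ⟶  MI  (L2)  txn=BusRdX+Flush  M[L2]=23
step 16: P1: load  L4  ⟶  IM  (L4)  txn=∅  M[L4]=40
step 17: P1: load  L1  ⟶  OS  (L1)  txn=BusRd  M[L1]=69
step 18: P1: store L0 := 87  ⟶  IM  (L0)  txn=∅  M[L0]=50

bus = none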